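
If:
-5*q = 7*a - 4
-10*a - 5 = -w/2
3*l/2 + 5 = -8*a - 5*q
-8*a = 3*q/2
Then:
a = -12/59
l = -346/59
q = 64/59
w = 350/59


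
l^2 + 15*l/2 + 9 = (l + 3/2)*(l + 6)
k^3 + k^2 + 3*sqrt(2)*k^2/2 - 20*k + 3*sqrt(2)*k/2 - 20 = (k + 1)*(k - 5*sqrt(2)/2)*(k + 4*sqrt(2))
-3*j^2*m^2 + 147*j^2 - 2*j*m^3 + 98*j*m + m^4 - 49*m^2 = (-3*j + m)*(j + m)*(m - 7)*(m + 7)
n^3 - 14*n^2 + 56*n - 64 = (n - 8)*(n - 4)*(n - 2)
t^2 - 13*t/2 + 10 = (t - 4)*(t - 5/2)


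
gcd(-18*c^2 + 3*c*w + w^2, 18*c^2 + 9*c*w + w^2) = 6*c + w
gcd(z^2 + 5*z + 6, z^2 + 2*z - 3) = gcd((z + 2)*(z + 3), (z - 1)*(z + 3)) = z + 3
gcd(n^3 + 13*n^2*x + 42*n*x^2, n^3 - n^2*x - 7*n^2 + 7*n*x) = n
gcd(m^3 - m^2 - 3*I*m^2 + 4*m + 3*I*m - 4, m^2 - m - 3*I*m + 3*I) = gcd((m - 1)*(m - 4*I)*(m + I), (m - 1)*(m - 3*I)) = m - 1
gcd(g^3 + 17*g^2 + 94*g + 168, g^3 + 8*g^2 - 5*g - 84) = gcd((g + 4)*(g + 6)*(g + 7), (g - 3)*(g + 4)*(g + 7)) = g^2 + 11*g + 28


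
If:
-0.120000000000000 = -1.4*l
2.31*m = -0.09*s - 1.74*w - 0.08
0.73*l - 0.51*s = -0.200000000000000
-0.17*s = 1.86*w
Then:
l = 0.09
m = -0.02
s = 0.51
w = -0.05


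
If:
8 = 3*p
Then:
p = 8/3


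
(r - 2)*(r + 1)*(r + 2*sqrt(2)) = r^3 - r^2 + 2*sqrt(2)*r^2 - 2*sqrt(2)*r - 2*r - 4*sqrt(2)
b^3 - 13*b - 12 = (b - 4)*(b + 1)*(b + 3)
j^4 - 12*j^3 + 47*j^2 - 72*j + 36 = (j - 6)*(j - 3)*(j - 2)*(j - 1)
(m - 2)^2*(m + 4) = m^3 - 12*m + 16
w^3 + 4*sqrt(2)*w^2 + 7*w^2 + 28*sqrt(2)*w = w*(w + 7)*(w + 4*sqrt(2))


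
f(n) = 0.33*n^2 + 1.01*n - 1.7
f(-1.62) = -2.47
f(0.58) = -1.00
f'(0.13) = 1.10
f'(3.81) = 3.52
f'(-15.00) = -8.89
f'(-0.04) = 0.98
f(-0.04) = -1.74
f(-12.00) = 33.70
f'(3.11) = 3.06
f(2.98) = 4.24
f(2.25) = 2.24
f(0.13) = -1.56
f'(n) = 0.66*n + 1.01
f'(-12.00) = -6.91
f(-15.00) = 57.40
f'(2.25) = 2.50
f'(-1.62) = -0.06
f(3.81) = 6.94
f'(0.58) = 1.39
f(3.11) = 4.63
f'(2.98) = 2.98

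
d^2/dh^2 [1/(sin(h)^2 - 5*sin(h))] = (-4*sin(h) + 15 - 19/sin(h) - 30/sin(h)^2 + 50/sin(h)^3)/(sin(h) - 5)^3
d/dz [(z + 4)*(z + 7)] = 2*z + 11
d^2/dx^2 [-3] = 0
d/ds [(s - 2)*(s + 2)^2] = (s + 2)*(3*s - 2)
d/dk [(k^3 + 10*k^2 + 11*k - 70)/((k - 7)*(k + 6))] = (k^4 - 2*k^3 - 147*k^2 - 700*k - 532)/(k^4 - 2*k^3 - 83*k^2 + 84*k + 1764)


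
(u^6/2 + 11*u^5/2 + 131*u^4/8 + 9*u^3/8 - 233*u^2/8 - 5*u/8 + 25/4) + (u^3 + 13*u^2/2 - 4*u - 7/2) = u^6/2 + 11*u^5/2 + 131*u^4/8 + 17*u^3/8 - 181*u^2/8 - 37*u/8 + 11/4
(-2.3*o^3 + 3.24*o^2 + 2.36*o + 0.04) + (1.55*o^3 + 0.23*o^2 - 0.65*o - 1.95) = -0.75*o^3 + 3.47*o^2 + 1.71*o - 1.91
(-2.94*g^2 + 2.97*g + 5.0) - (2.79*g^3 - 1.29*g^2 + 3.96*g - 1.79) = -2.79*g^3 - 1.65*g^2 - 0.99*g + 6.79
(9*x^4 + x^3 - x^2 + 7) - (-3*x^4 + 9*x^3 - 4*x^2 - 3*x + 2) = 12*x^4 - 8*x^3 + 3*x^2 + 3*x + 5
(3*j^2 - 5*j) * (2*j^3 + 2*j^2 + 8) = 6*j^5 - 4*j^4 - 10*j^3 + 24*j^2 - 40*j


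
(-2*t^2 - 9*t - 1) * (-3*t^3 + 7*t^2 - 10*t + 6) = 6*t^5 + 13*t^4 - 40*t^3 + 71*t^2 - 44*t - 6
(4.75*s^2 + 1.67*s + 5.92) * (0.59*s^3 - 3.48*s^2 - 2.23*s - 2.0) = 2.8025*s^5 - 15.5447*s^4 - 12.9113*s^3 - 33.8257*s^2 - 16.5416*s - 11.84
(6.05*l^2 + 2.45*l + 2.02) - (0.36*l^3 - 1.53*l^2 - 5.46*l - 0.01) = -0.36*l^3 + 7.58*l^2 + 7.91*l + 2.03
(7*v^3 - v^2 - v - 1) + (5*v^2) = 7*v^3 + 4*v^2 - v - 1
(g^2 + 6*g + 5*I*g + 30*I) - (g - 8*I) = g^2 + 5*g + 5*I*g + 38*I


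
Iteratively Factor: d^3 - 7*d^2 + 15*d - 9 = (d - 3)*(d^2 - 4*d + 3) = (d - 3)^2*(d - 1)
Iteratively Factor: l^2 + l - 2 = (l + 2)*(l - 1)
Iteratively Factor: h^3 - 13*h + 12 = (h + 4)*(h^2 - 4*h + 3) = (h - 3)*(h + 4)*(h - 1)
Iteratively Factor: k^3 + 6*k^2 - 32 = (k + 4)*(k^2 + 2*k - 8) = (k + 4)^2*(k - 2)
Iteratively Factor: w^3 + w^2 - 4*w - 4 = (w - 2)*(w^2 + 3*w + 2) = (w - 2)*(w + 2)*(w + 1)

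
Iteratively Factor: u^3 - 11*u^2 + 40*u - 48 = (u - 4)*(u^2 - 7*u + 12) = (u - 4)*(u - 3)*(u - 4)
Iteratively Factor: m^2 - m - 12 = (m + 3)*(m - 4)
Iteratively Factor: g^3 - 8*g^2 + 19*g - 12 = (g - 1)*(g^2 - 7*g + 12) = (g - 3)*(g - 1)*(g - 4)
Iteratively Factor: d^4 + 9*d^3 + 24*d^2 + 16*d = (d)*(d^3 + 9*d^2 + 24*d + 16) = d*(d + 4)*(d^2 + 5*d + 4) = d*(d + 4)^2*(d + 1)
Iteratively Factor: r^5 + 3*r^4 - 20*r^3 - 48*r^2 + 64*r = (r)*(r^4 + 3*r^3 - 20*r^2 - 48*r + 64) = r*(r + 4)*(r^3 - r^2 - 16*r + 16) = r*(r - 1)*(r + 4)*(r^2 - 16) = r*(r - 1)*(r + 4)^2*(r - 4)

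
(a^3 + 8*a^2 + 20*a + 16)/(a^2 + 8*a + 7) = (a^3 + 8*a^2 + 20*a + 16)/(a^2 + 8*a + 7)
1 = 1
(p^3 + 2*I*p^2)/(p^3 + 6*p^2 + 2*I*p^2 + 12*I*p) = p/(p + 6)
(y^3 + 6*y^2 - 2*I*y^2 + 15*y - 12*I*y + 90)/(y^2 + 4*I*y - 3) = (y^2 + y*(6 - 5*I) - 30*I)/(y + I)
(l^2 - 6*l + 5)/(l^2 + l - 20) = (l^2 - 6*l + 5)/(l^2 + l - 20)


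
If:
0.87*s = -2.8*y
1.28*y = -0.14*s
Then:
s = 0.00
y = 0.00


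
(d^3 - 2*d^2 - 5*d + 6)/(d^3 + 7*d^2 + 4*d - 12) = (d - 3)/(d + 6)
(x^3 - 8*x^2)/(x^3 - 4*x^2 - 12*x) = x*(8 - x)/(-x^2 + 4*x + 12)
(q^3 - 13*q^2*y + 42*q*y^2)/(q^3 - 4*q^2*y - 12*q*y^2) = (q - 7*y)/(q + 2*y)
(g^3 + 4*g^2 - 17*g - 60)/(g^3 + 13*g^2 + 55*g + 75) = (g - 4)/(g + 5)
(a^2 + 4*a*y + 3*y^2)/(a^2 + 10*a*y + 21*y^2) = (a + y)/(a + 7*y)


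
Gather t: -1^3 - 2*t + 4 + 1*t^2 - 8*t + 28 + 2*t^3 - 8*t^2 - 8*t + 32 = 2*t^3 - 7*t^2 - 18*t + 63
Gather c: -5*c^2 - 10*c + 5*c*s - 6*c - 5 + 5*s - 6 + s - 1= -5*c^2 + c*(5*s - 16) + 6*s - 12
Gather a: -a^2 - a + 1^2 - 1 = -a^2 - a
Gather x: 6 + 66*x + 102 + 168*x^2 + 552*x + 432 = 168*x^2 + 618*x + 540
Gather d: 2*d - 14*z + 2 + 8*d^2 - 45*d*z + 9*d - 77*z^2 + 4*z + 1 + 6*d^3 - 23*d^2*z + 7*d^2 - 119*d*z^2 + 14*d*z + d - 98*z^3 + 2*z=6*d^3 + d^2*(15 - 23*z) + d*(-119*z^2 - 31*z + 12) - 98*z^3 - 77*z^2 - 8*z + 3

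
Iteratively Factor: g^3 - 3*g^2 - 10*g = (g)*(g^2 - 3*g - 10) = g*(g + 2)*(g - 5)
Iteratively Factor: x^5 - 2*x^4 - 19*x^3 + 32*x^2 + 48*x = (x)*(x^4 - 2*x^3 - 19*x^2 + 32*x + 48) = x*(x + 4)*(x^3 - 6*x^2 + 5*x + 12) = x*(x + 1)*(x + 4)*(x^2 - 7*x + 12) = x*(x - 3)*(x + 1)*(x + 4)*(x - 4)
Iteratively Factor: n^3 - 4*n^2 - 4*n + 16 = (n - 4)*(n^2 - 4) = (n - 4)*(n + 2)*(n - 2)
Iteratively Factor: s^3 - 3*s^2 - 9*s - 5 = (s - 5)*(s^2 + 2*s + 1) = (s - 5)*(s + 1)*(s + 1)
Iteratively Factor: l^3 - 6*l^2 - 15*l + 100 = (l - 5)*(l^2 - l - 20) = (l - 5)*(l + 4)*(l - 5)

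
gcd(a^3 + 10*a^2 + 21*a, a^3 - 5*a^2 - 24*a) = a^2 + 3*a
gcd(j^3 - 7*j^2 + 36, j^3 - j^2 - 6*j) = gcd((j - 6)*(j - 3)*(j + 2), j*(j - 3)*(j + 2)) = j^2 - j - 6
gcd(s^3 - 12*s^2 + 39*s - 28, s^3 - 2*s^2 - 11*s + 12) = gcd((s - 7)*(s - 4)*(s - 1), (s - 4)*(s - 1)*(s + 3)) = s^2 - 5*s + 4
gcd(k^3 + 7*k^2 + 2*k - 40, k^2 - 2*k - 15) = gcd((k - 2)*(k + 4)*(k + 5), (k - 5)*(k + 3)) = 1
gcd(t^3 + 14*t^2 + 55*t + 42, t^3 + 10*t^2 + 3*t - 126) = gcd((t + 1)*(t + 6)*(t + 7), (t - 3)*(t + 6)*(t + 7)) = t^2 + 13*t + 42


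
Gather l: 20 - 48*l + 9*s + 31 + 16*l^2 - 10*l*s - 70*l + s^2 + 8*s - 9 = 16*l^2 + l*(-10*s - 118) + s^2 + 17*s + 42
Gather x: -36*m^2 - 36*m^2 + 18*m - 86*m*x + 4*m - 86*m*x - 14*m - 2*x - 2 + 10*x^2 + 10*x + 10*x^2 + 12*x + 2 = -72*m^2 + 8*m + 20*x^2 + x*(20 - 172*m)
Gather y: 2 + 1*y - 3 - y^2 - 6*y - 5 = -y^2 - 5*y - 6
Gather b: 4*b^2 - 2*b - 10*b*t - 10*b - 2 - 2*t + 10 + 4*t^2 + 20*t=4*b^2 + b*(-10*t - 12) + 4*t^2 + 18*t + 8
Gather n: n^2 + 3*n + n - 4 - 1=n^2 + 4*n - 5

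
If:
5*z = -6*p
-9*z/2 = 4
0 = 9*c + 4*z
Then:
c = 32/81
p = 20/27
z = -8/9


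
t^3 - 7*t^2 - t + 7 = (t - 7)*(t - 1)*(t + 1)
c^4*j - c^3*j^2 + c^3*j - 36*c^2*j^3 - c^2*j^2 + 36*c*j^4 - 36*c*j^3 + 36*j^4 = (c - 6*j)*(c - j)*(c + 6*j)*(c*j + j)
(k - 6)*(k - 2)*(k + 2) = k^3 - 6*k^2 - 4*k + 24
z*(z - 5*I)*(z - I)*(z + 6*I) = z^4 + 31*z^2 - 30*I*z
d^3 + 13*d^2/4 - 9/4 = (d - 3/4)*(d + 1)*(d + 3)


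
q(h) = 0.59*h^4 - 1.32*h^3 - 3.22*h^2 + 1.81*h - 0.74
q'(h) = 2.36*h^3 - 3.96*h^2 - 6.44*h + 1.81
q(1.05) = -3.20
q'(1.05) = -6.59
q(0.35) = -0.55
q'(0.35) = -0.83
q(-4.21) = 218.41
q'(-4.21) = -217.36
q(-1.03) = -3.91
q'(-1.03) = 1.66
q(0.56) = -0.91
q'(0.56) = -2.62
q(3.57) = 0.46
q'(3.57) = 35.73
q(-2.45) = 16.17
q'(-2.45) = -40.89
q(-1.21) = -4.04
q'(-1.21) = -0.38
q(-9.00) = 4555.42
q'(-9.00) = -1981.43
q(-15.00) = 33571.36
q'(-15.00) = -8757.59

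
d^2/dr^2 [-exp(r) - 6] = -exp(r)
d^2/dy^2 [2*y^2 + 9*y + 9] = 4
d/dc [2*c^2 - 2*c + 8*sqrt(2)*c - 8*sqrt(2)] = 4*c - 2 + 8*sqrt(2)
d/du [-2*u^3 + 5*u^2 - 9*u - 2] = -6*u^2 + 10*u - 9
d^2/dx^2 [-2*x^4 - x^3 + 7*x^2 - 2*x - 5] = -24*x^2 - 6*x + 14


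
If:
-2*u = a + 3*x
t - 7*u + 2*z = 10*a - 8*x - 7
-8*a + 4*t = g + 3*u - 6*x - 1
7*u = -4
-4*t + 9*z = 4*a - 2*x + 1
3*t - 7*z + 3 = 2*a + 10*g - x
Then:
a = 90187/54593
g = -37973/54593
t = 147733/54593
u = -4/7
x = -9265/54593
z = 113867/54593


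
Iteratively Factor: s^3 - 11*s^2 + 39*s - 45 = (s - 5)*(s^2 - 6*s + 9) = (s - 5)*(s - 3)*(s - 3)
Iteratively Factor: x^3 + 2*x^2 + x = (x + 1)*(x^2 + x) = (x + 1)^2*(x)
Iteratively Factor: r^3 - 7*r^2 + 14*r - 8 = (r - 4)*(r^2 - 3*r + 2) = (r - 4)*(r - 1)*(r - 2)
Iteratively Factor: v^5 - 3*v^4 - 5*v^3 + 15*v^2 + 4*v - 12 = (v - 2)*(v^4 - v^3 - 7*v^2 + v + 6) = (v - 3)*(v - 2)*(v^3 + 2*v^2 - v - 2) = (v - 3)*(v - 2)*(v + 1)*(v^2 + v - 2) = (v - 3)*(v - 2)*(v + 1)*(v + 2)*(v - 1)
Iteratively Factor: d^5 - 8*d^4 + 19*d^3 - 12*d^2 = (d - 4)*(d^4 - 4*d^3 + 3*d^2) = (d - 4)*(d - 1)*(d^3 - 3*d^2) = d*(d - 4)*(d - 1)*(d^2 - 3*d) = d^2*(d - 4)*(d - 1)*(d - 3)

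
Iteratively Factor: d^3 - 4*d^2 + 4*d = (d - 2)*(d^2 - 2*d) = d*(d - 2)*(d - 2)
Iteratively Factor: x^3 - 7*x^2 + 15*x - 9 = (x - 1)*(x^2 - 6*x + 9) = (x - 3)*(x - 1)*(x - 3)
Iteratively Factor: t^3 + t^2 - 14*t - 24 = (t - 4)*(t^2 + 5*t + 6) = (t - 4)*(t + 2)*(t + 3)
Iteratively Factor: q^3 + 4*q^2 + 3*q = (q + 3)*(q^2 + q) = q*(q + 3)*(q + 1)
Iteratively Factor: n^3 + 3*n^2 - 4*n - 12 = (n + 2)*(n^2 + n - 6) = (n + 2)*(n + 3)*(n - 2)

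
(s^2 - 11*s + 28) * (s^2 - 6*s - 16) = s^4 - 17*s^3 + 78*s^2 + 8*s - 448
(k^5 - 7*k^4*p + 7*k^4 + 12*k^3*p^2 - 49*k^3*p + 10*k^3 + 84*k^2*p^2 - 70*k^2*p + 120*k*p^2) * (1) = k^5 - 7*k^4*p + 7*k^4 + 12*k^3*p^2 - 49*k^3*p + 10*k^3 + 84*k^2*p^2 - 70*k^2*p + 120*k*p^2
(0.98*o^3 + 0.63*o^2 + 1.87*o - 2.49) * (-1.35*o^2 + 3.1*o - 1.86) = -1.323*o^5 + 2.1875*o^4 - 2.3943*o^3 + 7.9867*o^2 - 11.1972*o + 4.6314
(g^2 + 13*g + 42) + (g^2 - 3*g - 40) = 2*g^2 + 10*g + 2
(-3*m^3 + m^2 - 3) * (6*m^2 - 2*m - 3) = -18*m^5 + 12*m^4 + 7*m^3 - 21*m^2 + 6*m + 9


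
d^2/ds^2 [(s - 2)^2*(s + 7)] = 6*s + 6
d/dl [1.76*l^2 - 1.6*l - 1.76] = 3.52*l - 1.6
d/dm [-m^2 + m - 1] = 1 - 2*m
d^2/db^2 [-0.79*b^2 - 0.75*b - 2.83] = -1.58000000000000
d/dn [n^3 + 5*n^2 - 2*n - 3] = 3*n^2 + 10*n - 2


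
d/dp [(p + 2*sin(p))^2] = 2*(p + 2*sin(p))*(2*cos(p) + 1)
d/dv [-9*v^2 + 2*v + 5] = 2 - 18*v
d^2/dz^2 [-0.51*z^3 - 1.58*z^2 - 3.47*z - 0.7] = -3.06*z - 3.16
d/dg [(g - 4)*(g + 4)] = 2*g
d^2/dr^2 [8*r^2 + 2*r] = 16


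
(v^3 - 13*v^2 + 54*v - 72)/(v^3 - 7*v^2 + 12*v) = (v - 6)/v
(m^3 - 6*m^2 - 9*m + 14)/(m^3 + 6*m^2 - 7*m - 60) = (m^3 - 6*m^2 - 9*m + 14)/(m^3 + 6*m^2 - 7*m - 60)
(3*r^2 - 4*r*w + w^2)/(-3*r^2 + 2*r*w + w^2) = (-3*r + w)/(3*r + w)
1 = 1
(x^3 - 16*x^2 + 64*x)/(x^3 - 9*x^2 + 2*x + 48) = x*(x - 8)/(x^2 - x - 6)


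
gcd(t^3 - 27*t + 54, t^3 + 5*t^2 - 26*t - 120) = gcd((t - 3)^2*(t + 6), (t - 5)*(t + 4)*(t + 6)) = t + 6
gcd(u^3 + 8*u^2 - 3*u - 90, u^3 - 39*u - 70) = u + 5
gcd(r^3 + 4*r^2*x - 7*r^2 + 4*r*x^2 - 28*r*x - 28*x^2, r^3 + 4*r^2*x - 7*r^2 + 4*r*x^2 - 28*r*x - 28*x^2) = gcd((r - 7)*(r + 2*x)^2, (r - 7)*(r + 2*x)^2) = r^3 + 4*r^2*x - 7*r^2 + 4*r*x^2 - 28*r*x - 28*x^2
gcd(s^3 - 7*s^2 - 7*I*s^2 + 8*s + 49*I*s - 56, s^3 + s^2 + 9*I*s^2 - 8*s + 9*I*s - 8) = s + I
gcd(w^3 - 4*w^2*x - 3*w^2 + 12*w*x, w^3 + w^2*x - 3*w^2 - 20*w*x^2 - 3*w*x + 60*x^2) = -w^2 + 4*w*x + 3*w - 12*x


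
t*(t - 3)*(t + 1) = t^3 - 2*t^2 - 3*t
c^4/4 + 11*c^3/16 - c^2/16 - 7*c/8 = c*(c/4 + 1/2)*(c - 1)*(c + 7/4)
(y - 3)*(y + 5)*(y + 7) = y^3 + 9*y^2 - y - 105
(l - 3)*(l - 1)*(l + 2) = l^3 - 2*l^2 - 5*l + 6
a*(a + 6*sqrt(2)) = a^2 + 6*sqrt(2)*a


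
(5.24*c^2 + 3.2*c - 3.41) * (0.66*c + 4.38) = 3.4584*c^3 + 25.0632*c^2 + 11.7654*c - 14.9358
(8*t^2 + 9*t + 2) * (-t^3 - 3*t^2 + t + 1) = -8*t^5 - 33*t^4 - 21*t^3 + 11*t^2 + 11*t + 2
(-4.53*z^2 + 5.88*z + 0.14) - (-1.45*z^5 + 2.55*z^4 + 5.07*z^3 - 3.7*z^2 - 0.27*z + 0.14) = 1.45*z^5 - 2.55*z^4 - 5.07*z^3 - 0.83*z^2 + 6.15*z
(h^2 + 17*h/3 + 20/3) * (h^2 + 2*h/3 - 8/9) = h^4 + 19*h^3/3 + 86*h^2/9 - 16*h/27 - 160/27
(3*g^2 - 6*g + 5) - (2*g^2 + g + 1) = g^2 - 7*g + 4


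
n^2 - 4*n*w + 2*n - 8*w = (n + 2)*(n - 4*w)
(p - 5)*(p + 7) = p^2 + 2*p - 35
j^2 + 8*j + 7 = (j + 1)*(j + 7)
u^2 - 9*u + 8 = (u - 8)*(u - 1)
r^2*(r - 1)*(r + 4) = r^4 + 3*r^3 - 4*r^2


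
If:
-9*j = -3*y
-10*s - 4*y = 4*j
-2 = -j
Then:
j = 2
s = -16/5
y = 6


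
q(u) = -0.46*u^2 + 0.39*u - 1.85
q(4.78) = -10.50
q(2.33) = -3.44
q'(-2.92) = 3.08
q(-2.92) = -6.91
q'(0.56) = -0.13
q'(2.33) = -1.75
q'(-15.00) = 14.19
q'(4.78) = -4.01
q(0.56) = -1.78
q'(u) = 0.39 - 0.92*u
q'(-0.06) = 0.45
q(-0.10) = -1.89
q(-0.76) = -2.41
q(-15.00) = -111.20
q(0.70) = -1.80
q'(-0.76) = 1.09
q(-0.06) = -1.88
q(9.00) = -35.60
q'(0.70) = -0.25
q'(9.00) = -7.89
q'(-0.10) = 0.48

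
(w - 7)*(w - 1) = w^2 - 8*w + 7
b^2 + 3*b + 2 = (b + 1)*(b + 2)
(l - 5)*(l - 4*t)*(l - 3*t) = l^3 - 7*l^2*t - 5*l^2 + 12*l*t^2 + 35*l*t - 60*t^2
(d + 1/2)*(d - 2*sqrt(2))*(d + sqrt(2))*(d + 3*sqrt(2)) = d^4 + d^3/2 + 2*sqrt(2)*d^3 - 10*d^2 + sqrt(2)*d^2 - 12*sqrt(2)*d - 5*d - 6*sqrt(2)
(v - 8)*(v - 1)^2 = v^3 - 10*v^2 + 17*v - 8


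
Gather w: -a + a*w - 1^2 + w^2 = a*w - a + w^2 - 1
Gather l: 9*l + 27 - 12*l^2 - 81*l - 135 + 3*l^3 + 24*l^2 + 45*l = 3*l^3 + 12*l^2 - 27*l - 108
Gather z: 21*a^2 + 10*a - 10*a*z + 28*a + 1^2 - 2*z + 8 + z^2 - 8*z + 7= 21*a^2 + 38*a + z^2 + z*(-10*a - 10) + 16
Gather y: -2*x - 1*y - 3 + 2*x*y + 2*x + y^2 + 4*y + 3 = y^2 + y*(2*x + 3)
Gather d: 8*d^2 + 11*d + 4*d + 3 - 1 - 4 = 8*d^2 + 15*d - 2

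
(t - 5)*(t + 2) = t^2 - 3*t - 10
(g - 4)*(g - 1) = g^2 - 5*g + 4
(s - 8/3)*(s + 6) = s^2 + 10*s/3 - 16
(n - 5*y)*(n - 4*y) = n^2 - 9*n*y + 20*y^2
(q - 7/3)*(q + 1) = q^2 - 4*q/3 - 7/3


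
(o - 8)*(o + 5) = o^2 - 3*o - 40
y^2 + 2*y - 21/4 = (y - 3/2)*(y + 7/2)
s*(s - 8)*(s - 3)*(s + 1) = s^4 - 10*s^3 + 13*s^2 + 24*s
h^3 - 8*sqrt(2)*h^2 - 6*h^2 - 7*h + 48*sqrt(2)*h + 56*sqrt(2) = (h - 7)*(h + 1)*(h - 8*sqrt(2))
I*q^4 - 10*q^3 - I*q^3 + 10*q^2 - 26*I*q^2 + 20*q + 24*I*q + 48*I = (q - 2)*(q + 4*I)*(q + 6*I)*(I*q + I)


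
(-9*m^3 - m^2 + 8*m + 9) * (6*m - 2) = -54*m^4 + 12*m^3 + 50*m^2 + 38*m - 18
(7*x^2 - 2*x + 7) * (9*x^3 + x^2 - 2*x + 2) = 63*x^5 - 11*x^4 + 47*x^3 + 25*x^2 - 18*x + 14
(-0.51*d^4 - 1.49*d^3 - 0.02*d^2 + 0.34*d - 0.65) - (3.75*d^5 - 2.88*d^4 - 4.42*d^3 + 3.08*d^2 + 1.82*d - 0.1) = -3.75*d^5 + 2.37*d^4 + 2.93*d^3 - 3.1*d^2 - 1.48*d - 0.55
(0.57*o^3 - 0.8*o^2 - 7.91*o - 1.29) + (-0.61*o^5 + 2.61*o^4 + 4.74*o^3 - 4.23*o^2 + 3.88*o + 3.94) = -0.61*o^5 + 2.61*o^4 + 5.31*o^3 - 5.03*o^2 - 4.03*o + 2.65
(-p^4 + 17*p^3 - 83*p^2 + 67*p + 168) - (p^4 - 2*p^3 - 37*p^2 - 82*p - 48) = -2*p^4 + 19*p^3 - 46*p^2 + 149*p + 216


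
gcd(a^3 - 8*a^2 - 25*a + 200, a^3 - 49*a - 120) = a^2 - 3*a - 40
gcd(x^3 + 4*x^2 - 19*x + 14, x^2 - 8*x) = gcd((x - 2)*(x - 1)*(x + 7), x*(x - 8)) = 1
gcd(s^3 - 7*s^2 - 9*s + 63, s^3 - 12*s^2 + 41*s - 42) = s^2 - 10*s + 21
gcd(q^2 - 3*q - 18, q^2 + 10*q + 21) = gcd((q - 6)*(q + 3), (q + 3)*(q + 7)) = q + 3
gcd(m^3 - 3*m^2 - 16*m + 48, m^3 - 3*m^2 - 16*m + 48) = m^3 - 3*m^2 - 16*m + 48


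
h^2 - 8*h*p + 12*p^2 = (h - 6*p)*(h - 2*p)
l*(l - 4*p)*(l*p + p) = l^3*p - 4*l^2*p^2 + l^2*p - 4*l*p^2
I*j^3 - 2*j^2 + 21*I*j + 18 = (j - 3*I)*(j + 6*I)*(I*j + 1)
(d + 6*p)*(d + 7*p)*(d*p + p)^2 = d^4*p^2 + 13*d^3*p^3 + 2*d^3*p^2 + 42*d^2*p^4 + 26*d^2*p^3 + d^2*p^2 + 84*d*p^4 + 13*d*p^3 + 42*p^4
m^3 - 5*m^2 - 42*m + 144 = (m - 8)*(m - 3)*(m + 6)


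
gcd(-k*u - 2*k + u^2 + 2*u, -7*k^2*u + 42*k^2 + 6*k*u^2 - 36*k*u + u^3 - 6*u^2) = -k + u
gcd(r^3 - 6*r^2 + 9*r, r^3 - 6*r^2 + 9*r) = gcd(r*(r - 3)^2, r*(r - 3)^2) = r^3 - 6*r^2 + 9*r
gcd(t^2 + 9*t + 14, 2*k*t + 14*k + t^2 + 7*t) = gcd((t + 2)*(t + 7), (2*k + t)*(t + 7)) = t + 7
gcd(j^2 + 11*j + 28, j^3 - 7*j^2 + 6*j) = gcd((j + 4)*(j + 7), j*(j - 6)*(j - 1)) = 1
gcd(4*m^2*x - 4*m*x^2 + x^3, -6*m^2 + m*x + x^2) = -2*m + x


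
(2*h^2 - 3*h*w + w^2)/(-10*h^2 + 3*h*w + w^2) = (-h + w)/(5*h + w)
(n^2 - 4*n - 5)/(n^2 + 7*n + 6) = (n - 5)/(n + 6)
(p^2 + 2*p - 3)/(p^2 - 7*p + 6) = (p + 3)/(p - 6)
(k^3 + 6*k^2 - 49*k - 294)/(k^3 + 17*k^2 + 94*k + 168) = (k - 7)/(k + 4)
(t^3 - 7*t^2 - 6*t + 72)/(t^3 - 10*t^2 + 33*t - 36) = (t^2 - 3*t - 18)/(t^2 - 6*t + 9)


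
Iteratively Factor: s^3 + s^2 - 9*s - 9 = (s - 3)*(s^2 + 4*s + 3) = (s - 3)*(s + 1)*(s + 3)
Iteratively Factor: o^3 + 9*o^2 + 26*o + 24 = (o + 3)*(o^2 + 6*o + 8) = (o + 2)*(o + 3)*(o + 4)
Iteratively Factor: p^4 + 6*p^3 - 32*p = (p)*(p^3 + 6*p^2 - 32) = p*(p - 2)*(p^2 + 8*p + 16) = p*(p - 2)*(p + 4)*(p + 4)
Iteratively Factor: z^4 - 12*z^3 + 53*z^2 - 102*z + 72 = (z - 4)*(z^3 - 8*z^2 + 21*z - 18) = (z - 4)*(z - 3)*(z^2 - 5*z + 6) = (z - 4)*(z - 3)^2*(z - 2)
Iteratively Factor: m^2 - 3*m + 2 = (m - 2)*(m - 1)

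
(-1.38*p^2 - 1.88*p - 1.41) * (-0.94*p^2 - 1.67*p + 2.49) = 1.2972*p^4 + 4.0718*p^3 + 1.0288*p^2 - 2.3265*p - 3.5109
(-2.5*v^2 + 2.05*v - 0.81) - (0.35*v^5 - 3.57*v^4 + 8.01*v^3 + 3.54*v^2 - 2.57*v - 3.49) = -0.35*v^5 + 3.57*v^4 - 8.01*v^3 - 6.04*v^2 + 4.62*v + 2.68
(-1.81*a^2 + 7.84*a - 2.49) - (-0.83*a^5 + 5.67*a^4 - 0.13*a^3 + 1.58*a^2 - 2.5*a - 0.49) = 0.83*a^5 - 5.67*a^4 + 0.13*a^3 - 3.39*a^2 + 10.34*a - 2.0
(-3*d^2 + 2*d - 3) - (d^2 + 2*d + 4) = -4*d^2 - 7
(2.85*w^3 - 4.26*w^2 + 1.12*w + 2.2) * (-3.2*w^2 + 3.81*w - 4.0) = -9.12*w^5 + 24.4905*w^4 - 31.2146*w^3 + 14.2672*w^2 + 3.902*w - 8.8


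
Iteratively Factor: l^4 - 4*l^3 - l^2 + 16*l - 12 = (l - 3)*(l^3 - l^2 - 4*l + 4) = (l - 3)*(l - 1)*(l^2 - 4) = (l - 3)*(l - 2)*(l - 1)*(l + 2)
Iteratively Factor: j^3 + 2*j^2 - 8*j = (j - 2)*(j^2 + 4*j) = j*(j - 2)*(j + 4)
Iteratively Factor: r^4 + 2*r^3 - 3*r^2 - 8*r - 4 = (r + 2)*(r^3 - 3*r - 2) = (r - 2)*(r + 2)*(r^2 + 2*r + 1) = (r - 2)*(r + 1)*(r + 2)*(r + 1)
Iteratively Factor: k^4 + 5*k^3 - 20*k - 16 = (k + 4)*(k^3 + k^2 - 4*k - 4) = (k + 2)*(k + 4)*(k^2 - k - 2) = (k + 1)*(k + 2)*(k + 4)*(k - 2)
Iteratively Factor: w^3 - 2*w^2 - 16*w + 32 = (w + 4)*(w^2 - 6*w + 8) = (w - 4)*(w + 4)*(w - 2)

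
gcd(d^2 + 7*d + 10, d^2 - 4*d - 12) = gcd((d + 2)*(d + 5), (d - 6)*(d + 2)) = d + 2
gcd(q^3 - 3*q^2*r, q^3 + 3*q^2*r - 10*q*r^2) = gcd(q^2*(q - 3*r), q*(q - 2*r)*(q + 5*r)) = q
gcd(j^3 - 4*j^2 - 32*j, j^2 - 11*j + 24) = j - 8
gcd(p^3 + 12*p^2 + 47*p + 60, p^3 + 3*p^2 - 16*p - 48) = p^2 + 7*p + 12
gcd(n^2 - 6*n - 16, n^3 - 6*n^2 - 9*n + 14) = n + 2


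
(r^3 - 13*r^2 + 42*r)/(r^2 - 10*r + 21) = r*(r - 6)/(r - 3)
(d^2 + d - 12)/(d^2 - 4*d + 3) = (d + 4)/(d - 1)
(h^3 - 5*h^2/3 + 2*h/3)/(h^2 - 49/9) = 3*h*(3*h^2 - 5*h + 2)/(9*h^2 - 49)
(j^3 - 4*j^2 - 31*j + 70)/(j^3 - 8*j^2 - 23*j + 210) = (j - 2)/(j - 6)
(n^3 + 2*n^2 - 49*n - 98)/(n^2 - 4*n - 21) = (n^2 + 9*n + 14)/(n + 3)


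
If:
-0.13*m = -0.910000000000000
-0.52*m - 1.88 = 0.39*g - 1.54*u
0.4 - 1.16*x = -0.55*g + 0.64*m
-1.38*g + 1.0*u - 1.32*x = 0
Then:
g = 4.69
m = 7.00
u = 4.77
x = -1.29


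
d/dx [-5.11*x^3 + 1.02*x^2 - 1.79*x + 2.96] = -15.33*x^2 + 2.04*x - 1.79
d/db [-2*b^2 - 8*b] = -4*b - 8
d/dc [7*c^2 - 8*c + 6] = 14*c - 8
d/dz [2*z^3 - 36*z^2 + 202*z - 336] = 6*z^2 - 72*z + 202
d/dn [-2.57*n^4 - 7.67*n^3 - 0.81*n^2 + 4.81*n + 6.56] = -10.28*n^3 - 23.01*n^2 - 1.62*n + 4.81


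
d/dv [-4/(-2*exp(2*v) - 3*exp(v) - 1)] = (-16*exp(v) - 12)*exp(v)/(2*exp(2*v) + 3*exp(v) + 1)^2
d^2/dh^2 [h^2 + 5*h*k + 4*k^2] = 2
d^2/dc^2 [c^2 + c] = 2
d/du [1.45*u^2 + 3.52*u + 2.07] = 2.9*u + 3.52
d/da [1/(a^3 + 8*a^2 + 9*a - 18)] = (-3*a^2 - 16*a - 9)/(a^3 + 8*a^2 + 9*a - 18)^2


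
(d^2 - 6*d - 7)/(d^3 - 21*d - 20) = (d - 7)/(d^2 - d - 20)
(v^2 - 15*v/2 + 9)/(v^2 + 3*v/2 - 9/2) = (v - 6)/(v + 3)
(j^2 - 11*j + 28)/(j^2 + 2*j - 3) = (j^2 - 11*j + 28)/(j^2 + 2*j - 3)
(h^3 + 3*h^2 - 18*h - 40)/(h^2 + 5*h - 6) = (h^3 + 3*h^2 - 18*h - 40)/(h^2 + 5*h - 6)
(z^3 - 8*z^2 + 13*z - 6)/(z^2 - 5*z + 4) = (z^2 - 7*z + 6)/(z - 4)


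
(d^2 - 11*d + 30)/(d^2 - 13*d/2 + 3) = 2*(d - 5)/(2*d - 1)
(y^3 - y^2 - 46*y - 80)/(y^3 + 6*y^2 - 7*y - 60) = (y^2 - 6*y - 16)/(y^2 + y - 12)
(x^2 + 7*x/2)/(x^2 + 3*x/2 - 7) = x/(x - 2)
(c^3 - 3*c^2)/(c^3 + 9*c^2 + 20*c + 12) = c^2*(c - 3)/(c^3 + 9*c^2 + 20*c + 12)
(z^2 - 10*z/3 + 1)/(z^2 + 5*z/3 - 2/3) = (z - 3)/(z + 2)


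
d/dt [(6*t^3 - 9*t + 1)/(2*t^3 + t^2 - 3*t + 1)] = (6*t^4 + 21*t^2 - 2*t - 6)/(4*t^6 + 4*t^5 - 11*t^4 - 2*t^3 + 11*t^2 - 6*t + 1)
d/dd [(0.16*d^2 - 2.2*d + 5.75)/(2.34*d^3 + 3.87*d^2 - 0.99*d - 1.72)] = (-0.3744*d^4 + 10.296*d^3 - 32.0094*d^2 - 45.0554*d + 9.4765)/(5.4756*d^6 + 18.1116*d^5 + 10.3437*d^4 - 15.7122*d^3 - 12.3327*d^2 + 3.4056*d + 2.9584)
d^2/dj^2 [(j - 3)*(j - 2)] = 2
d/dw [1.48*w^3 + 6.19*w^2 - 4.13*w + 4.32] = 4.44*w^2 + 12.38*w - 4.13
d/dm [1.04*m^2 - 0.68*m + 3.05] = 2.08*m - 0.68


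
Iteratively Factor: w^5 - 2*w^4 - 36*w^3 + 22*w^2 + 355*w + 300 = (w + 4)*(w^4 - 6*w^3 - 12*w^2 + 70*w + 75) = (w - 5)*(w + 4)*(w^3 - w^2 - 17*w - 15) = (w - 5)*(w + 3)*(w + 4)*(w^2 - 4*w - 5) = (w - 5)^2*(w + 3)*(w + 4)*(w + 1)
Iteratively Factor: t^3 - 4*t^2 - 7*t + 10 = (t - 5)*(t^2 + t - 2) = (t - 5)*(t - 1)*(t + 2)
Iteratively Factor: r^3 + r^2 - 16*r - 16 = (r - 4)*(r^2 + 5*r + 4) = (r - 4)*(r + 4)*(r + 1)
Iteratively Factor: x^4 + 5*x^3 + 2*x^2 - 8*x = (x - 1)*(x^3 + 6*x^2 + 8*x) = (x - 1)*(x + 2)*(x^2 + 4*x) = x*(x - 1)*(x + 2)*(x + 4)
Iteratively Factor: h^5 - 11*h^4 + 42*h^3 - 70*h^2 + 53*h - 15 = (h - 1)*(h^4 - 10*h^3 + 32*h^2 - 38*h + 15) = (h - 3)*(h - 1)*(h^3 - 7*h^2 + 11*h - 5) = (h - 5)*(h - 3)*(h - 1)*(h^2 - 2*h + 1) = (h - 5)*(h - 3)*(h - 1)^2*(h - 1)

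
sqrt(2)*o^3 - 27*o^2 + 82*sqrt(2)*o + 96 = (o - 8*sqrt(2))*(o - 6*sqrt(2))*(sqrt(2)*o + 1)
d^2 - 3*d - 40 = (d - 8)*(d + 5)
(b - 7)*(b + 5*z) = b^2 + 5*b*z - 7*b - 35*z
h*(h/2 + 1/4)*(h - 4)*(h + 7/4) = h^4/2 - 7*h^3/8 - 65*h^2/16 - 7*h/4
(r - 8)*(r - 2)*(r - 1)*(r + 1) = r^4 - 10*r^3 + 15*r^2 + 10*r - 16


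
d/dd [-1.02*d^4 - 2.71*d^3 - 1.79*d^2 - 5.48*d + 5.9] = -4.08*d^3 - 8.13*d^2 - 3.58*d - 5.48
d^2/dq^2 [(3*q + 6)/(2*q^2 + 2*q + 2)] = 3*(-3*(q + 1)*(q^2 + q + 1) + (q + 2)*(2*q + 1)^2)/(q^2 + q + 1)^3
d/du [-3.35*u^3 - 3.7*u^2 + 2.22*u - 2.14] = -10.05*u^2 - 7.4*u + 2.22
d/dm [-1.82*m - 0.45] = -1.82000000000000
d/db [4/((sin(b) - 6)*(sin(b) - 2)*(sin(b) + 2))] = 4*(-3*sin(b)^2 + 12*sin(b) + 4)*cos(b)/((sin(b) - 6)^2*(sin(b) - 2)^2*(sin(b) + 2)^2)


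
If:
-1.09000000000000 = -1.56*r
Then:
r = 0.70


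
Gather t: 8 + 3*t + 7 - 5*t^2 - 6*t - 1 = -5*t^2 - 3*t + 14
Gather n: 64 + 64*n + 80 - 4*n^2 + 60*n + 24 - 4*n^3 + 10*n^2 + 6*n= -4*n^3 + 6*n^2 + 130*n + 168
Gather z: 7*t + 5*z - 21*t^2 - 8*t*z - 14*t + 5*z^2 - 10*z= -21*t^2 - 7*t + 5*z^2 + z*(-8*t - 5)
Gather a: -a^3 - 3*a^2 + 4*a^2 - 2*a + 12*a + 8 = -a^3 + a^2 + 10*a + 8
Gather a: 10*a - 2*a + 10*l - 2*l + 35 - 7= 8*a + 8*l + 28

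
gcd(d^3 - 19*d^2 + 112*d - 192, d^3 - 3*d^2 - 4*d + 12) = d - 3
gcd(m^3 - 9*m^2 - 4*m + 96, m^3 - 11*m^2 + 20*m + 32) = m^2 - 12*m + 32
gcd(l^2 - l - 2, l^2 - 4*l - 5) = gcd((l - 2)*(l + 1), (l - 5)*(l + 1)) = l + 1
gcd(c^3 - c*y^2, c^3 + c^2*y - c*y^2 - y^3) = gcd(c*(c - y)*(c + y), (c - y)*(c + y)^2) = -c^2 + y^2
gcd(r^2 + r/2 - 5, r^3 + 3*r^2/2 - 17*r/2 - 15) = r + 5/2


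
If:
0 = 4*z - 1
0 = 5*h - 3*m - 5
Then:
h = 3*m/5 + 1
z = 1/4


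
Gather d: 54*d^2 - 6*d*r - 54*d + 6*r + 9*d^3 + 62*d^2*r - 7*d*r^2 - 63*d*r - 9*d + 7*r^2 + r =9*d^3 + d^2*(62*r + 54) + d*(-7*r^2 - 69*r - 63) + 7*r^2 + 7*r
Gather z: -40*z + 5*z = -35*z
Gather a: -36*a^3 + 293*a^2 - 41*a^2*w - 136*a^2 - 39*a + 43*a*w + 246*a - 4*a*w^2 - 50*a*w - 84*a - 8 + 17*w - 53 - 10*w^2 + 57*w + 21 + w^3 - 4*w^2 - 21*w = -36*a^3 + a^2*(157 - 41*w) + a*(-4*w^2 - 7*w + 123) + w^3 - 14*w^2 + 53*w - 40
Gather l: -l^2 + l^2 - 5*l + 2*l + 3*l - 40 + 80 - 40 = 0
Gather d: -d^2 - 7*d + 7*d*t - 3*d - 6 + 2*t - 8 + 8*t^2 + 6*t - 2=-d^2 + d*(7*t - 10) + 8*t^2 + 8*t - 16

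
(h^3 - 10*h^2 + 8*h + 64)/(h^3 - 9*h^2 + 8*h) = (h^2 - 2*h - 8)/(h*(h - 1))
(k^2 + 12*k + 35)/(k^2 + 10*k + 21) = (k + 5)/(k + 3)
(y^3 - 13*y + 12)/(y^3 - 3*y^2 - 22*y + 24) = (y - 3)/(y - 6)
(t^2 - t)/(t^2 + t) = (t - 1)/(t + 1)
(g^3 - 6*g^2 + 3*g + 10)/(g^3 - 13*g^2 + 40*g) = (g^2 - g - 2)/(g*(g - 8))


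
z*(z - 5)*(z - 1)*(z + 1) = z^4 - 5*z^3 - z^2 + 5*z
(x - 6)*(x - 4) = x^2 - 10*x + 24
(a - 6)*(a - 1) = a^2 - 7*a + 6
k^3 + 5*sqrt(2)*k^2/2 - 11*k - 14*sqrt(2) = (k - 2*sqrt(2))*(k + sqrt(2))*(k + 7*sqrt(2)/2)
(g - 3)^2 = g^2 - 6*g + 9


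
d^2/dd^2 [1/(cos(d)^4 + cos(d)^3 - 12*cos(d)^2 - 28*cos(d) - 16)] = (-16*sin(d)^6 - 32*sin(d)^4*cos(d) - 7*sin(d)^4 - 138*sin(d)^2 - 1425*cos(d)/8 + 699*cos(3*d)/16 - 9*cos(5*d)/16 - 135)/((cos(d) + 2)^4*(sin(d)^2 + 3*cos(d) + 3)^3)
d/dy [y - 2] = 1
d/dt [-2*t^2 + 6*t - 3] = 6 - 4*t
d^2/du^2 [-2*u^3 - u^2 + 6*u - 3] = -12*u - 2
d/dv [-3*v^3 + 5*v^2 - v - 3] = -9*v^2 + 10*v - 1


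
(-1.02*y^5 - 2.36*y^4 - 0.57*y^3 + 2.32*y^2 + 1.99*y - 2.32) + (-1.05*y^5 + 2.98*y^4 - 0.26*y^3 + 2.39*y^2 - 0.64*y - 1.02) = -2.07*y^5 + 0.62*y^4 - 0.83*y^3 + 4.71*y^2 + 1.35*y - 3.34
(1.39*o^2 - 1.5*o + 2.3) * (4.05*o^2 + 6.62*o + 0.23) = 5.6295*o^4 + 3.1268*o^3 - 0.295300000000001*o^2 + 14.881*o + 0.529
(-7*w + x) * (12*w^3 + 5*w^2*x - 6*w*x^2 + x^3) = -84*w^4 - 23*w^3*x + 47*w^2*x^2 - 13*w*x^3 + x^4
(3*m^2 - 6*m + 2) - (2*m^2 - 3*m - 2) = m^2 - 3*m + 4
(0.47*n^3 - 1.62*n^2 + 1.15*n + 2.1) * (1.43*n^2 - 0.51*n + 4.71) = 0.6721*n^5 - 2.5563*n^4 + 4.6844*n^3 - 5.2137*n^2 + 4.3455*n + 9.891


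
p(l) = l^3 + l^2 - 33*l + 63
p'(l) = 3*l^2 + 2*l - 33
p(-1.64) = 115.40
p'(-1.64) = -28.21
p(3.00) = 0.00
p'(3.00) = 0.00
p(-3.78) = 148.02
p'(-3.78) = 2.31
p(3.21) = 0.45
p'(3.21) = 4.33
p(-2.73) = 140.20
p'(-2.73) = -16.10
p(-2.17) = 129.10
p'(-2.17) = -23.21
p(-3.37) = 147.29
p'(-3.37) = -5.67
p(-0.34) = 74.30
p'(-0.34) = -33.33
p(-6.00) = 81.00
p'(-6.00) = 63.00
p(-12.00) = -1125.00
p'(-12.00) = 375.00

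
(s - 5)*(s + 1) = s^2 - 4*s - 5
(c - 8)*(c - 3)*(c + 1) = c^3 - 10*c^2 + 13*c + 24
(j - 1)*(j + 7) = j^2 + 6*j - 7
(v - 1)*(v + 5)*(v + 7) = v^3 + 11*v^2 + 23*v - 35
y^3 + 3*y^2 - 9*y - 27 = (y - 3)*(y + 3)^2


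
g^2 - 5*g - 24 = (g - 8)*(g + 3)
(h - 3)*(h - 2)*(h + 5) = h^3 - 19*h + 30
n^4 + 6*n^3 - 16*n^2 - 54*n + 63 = (n - 3)*(n - 1)*(n + 3)*(n + 7)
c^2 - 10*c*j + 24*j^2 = (c - 6*j)*(c - 4*j)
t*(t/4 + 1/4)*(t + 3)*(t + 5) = t^4/4 + 9*t^3/4 + 23*t^2/4 + 15*t/4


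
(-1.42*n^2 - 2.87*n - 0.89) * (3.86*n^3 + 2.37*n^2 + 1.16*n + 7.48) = -5.4812*n^5 - 14.4436*n^4 - 11.8845*n^3 - 16.0601*n^2 - 22.5*n - 6.6572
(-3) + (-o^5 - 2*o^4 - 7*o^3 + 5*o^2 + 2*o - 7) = -o^5 - 2*o^4 - 7*o^3 + 5*o^2 + 2*o - 10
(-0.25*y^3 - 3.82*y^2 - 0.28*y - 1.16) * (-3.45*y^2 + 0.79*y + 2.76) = 0.8625*y^5 + 12.9815*y^4 - 2.7418*y^3 - 6.7624*y^2 - 1.6892*y - 3.2016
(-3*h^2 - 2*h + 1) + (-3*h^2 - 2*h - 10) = -6*h^2 - 4*h - 9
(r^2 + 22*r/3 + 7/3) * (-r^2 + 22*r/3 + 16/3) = -r^4 + 511*r^2/9 + 506*r/9 + 112/9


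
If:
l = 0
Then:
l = 0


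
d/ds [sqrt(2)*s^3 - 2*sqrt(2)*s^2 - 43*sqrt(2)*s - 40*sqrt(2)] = sqrt(2)*(3*s^2 - 4*s - 43)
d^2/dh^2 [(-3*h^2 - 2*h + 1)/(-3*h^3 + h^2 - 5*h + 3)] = 2*(27*h^6 + 54*h^5 - 207*h^4 + 200*h^3 + 33*h^2 - 30*h + 35)/(27*h^9 - 27*h^8 + 144*h^7 - 172*h^6 + 294*h^5 - 354*h^4 + 296*h^3 - 252*h^2 + 135*h - 27)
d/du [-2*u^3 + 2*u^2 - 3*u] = -6*u^2 + 4*u - 3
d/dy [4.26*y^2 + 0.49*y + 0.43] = 8.52*y + 0.49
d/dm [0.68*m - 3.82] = 0.680000000000000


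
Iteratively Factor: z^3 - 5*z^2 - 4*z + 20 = (z + 2)*(z^2 - 7*z + 10) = (z - 2)*(z + 2)*(z - 5)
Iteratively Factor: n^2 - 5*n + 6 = (n - 3)*(n - 2)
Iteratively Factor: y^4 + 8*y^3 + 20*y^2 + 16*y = (y + 4)*(y^3 + 4*y^2 + 4*y) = y*(y + 4)*(y^2 + 4*y + 4) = y*(y + 2)*(y + 4)*(y + 2)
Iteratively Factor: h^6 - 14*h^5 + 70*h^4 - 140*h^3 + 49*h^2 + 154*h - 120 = (h - 1)*(h^5 - 13*h^4 + 57*h^3 - 83*h^2 - 34*h + 120) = (h - 3)*(h - 1)*(h^4 - 10*h^3 + 27*h^2 - 2*h - 40) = (h - 5)*(h - 3)*(h - 1)*(h^3 - 5*h^2 + 2*h + 8) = (h - 5)*(h - 4)*(h - 3)*(h - 1)*(h^2 - h - 2) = (h - 5)*(h - 4)*(h - 3)*(h - 1)*(h + 1)*(h - 2)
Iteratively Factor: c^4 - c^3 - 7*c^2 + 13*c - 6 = (c - 2)*(c^3 + c^2 - 5*c + 3) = (c - 2)*(c - 1)*(c^2 + 2*c - 3) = (c - 2)*(c - 1)*(c + 3)*(c - 1)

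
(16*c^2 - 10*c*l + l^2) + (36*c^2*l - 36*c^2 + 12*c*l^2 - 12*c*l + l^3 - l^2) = 36*c^2*l - 20*c^2 + 12*c*l^2 - 22*c*l + l^3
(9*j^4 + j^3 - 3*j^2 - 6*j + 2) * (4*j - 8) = 36*j^5 - 68*j^4 - 20*j^3 + 56*j - 16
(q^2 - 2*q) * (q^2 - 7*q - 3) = q^4 - 9*q^3 + 11*q^2 + 6*q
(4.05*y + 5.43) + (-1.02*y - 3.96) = 3.03*y + 1.47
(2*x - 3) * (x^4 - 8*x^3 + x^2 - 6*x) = 2*x^5 - 19*x^4 + 26*x^3 - 15*x^2 + 18*x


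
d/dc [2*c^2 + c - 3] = 4*c + 1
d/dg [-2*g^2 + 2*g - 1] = 2 - 4*g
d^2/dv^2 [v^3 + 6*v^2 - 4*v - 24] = 6*v + 12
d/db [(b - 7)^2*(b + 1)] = (b - 7)*(3*b - 5)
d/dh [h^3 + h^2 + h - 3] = 3*h^2 + 2*h + 1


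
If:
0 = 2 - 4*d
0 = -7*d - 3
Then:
No Solution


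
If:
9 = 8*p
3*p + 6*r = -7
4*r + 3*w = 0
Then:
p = 9/8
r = -83/48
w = 83/36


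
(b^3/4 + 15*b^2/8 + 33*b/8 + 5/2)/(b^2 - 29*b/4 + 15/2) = (2*b^3 + 15*b^2 + 33*b + 20)/(2*(4*b^2 - 29*b + 30))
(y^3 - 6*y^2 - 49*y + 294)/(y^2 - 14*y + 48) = (y^2 - 49)/(y - 8)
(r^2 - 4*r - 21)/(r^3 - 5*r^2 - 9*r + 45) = (r - 7)/(r^2 - 8*r + 15)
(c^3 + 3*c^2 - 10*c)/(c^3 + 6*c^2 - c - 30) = c/(c + 3)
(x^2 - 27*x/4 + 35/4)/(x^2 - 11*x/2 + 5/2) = (4*x - 7)/(2*(2*x - 1))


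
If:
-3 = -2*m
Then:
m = 3/2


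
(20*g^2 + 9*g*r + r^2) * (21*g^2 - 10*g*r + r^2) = 420*g^4 - 11*g^3*r - 49*g^2*r^2 - g*r^3 + r^4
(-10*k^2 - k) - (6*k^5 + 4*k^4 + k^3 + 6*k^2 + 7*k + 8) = -6*k^5 - 4*k^4 - k^3 - 16*k^2 - 8*k - 8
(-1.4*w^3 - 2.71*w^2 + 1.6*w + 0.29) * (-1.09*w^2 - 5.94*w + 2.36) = 1.526*w^5 + 11.2699*w^4 + 11.0494*w^3 - 16.2157*w^2 + 2.0534*w + 0.6844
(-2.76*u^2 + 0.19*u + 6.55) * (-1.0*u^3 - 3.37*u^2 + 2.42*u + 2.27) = 2.76*u^5 + 9.1112*u^4 - 13.8695*u^3 - 27.8789*u^2 + 16.2823*u + 14.8685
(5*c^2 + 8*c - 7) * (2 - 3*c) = -15*c^3 - 14*c^2 + 37*c - 14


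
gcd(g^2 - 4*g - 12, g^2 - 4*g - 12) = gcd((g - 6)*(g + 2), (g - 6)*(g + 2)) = g^2 - 4*g - 12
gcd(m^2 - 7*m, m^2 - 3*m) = m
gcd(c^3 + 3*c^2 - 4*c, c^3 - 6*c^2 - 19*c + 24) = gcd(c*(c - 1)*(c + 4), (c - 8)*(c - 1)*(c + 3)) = c - 1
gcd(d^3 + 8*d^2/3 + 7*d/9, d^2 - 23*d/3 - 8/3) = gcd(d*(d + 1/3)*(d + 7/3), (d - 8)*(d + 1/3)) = d + 1/3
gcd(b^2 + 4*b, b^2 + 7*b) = b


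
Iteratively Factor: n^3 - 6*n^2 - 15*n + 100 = (n - 5)*(n^2 - n - 20) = (n - 5)^2*(n + 4)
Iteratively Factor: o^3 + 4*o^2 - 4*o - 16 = (o - 2)*(o^2 + 6*o + 8) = (o - 2)*(o + 4)*(o + 2)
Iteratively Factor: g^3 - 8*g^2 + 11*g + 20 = (g + 1)*(g^2 - 9*g + 20) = (g - 5)*(g + 1)*(g - 4)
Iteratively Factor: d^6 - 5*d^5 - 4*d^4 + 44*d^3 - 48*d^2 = (d - 2)*(d^5 - 3*d^4 - 10*d^3 + 24*d^2) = (d - 2)*(d + 3)*(d^4 - 6*d^3 + 8*d^2) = (d - 4)*(d - 2)*(d + 3)*(d^3 - 2*d^2) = d*(d - 4)*(d - 2)*(d + 3)*(d^2 - 2*d) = d^2*(d - 4)*(d - 2)*(d + 3)*(d - 2)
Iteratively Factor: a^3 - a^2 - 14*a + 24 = (a - 2)*(a^2 + a - 12) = (a - 2)*(a + 4)*(a - 3)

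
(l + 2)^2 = l^2 + 4*l + 4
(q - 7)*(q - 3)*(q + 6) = q^3 - 4*q^2 - 39*q + 126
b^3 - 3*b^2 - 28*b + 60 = (b - 6)*(b - 2)*(b + 5)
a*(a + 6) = a^2 + 6*a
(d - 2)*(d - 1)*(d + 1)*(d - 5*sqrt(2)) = d^4 - 5*sqrt(2)*d^3 - 2*d^3 - d^2 + 10*sqrt(2)*d^2 + 2*d + 5*sqrt(2)*d - 10*sqrt(2)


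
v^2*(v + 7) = v^3 + 7*v^2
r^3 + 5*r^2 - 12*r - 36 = (r - 3)*(r + 2)*(r + 6)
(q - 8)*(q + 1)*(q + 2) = q^3 - 5*q^2 - 22*q - 16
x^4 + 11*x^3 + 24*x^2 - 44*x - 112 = (x - 2)*(x + 2)*(x + 4)*(x + 7)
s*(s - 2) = s^2 - 2*s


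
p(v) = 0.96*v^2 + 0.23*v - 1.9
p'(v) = 1.92*v + 0.23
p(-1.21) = -0.77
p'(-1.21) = -2.09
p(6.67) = 42.34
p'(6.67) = 13.04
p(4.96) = 22.86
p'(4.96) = 9.75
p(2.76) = 6.05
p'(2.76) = 5.53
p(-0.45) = -1.81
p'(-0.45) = -0.63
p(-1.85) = 0.96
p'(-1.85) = -3.32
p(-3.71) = 10.46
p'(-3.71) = -6.89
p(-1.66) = 0.36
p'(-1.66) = -2.96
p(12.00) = 139.10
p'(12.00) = 23.27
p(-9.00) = 73.79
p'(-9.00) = -17.05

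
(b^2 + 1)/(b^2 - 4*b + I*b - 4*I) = (b - I)/(b - 4)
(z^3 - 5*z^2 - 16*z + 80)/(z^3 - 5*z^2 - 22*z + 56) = (z^2 - 9*z + 20)/(z^2 - 9*z + 14)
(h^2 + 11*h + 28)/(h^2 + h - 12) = (h + 7)/(h - 3)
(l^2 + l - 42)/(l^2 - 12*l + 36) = (l + 7)/(l - 6)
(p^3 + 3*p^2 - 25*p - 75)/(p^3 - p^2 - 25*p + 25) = (p + 3)/(p - 1)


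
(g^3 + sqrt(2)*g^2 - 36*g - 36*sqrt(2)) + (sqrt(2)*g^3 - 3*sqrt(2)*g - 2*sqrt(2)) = g^3 + sqrt(2)*g^3 + sqrt(2)*g^2 - 36*g - 3*sqrt(2)*g - 38*sqrt(2)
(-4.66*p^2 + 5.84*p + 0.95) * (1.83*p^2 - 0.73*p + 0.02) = -8.5278*p^4 + 14.089*p^3 - 2.6179*p^2 - 0.5767*p + 0.019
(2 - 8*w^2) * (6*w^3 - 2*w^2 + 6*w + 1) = -48*w^5 + 16*w^4 - 36*w^3 - 12*w^2 + 12*w + 2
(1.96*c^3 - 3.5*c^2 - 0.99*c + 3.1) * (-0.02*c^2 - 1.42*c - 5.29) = -0.0392*c^5 - 2.7132*c^4 - 5.3786*c^3 + 19.8588*c^2 + 0.8351*c - 16.399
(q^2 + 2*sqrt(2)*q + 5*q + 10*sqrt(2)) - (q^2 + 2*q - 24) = 2*sqrt(2)*q + 3*q + 10*sqrt(2) + 24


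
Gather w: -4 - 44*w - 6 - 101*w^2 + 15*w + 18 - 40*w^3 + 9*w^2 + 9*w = -40*w^3 - 92*w^2 - 20*w + 8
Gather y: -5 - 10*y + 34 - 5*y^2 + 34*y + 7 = -5*y^2 + 24*y + 36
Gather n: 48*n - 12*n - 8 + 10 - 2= 36*n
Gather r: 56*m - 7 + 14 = 56*m + 7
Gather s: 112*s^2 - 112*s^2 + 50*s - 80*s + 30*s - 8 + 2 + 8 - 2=0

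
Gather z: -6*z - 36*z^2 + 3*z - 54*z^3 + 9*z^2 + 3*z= -54*z^3 - 27*z^2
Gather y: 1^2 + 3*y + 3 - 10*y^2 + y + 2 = -10*y^2 + 4*y + 6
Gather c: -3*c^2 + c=-3*c^2 + c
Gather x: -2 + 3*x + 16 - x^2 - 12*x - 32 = -x^2 - 9*x - 18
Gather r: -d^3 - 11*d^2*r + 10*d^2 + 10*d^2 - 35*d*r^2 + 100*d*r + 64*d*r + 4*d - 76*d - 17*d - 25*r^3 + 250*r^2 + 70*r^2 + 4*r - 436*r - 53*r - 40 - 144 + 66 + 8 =-d^3 + 20*d^2 - 89*d - 25*r^3 + r^2*(320 - 35*d) + r*(-11*d^2 + 164*d - 485) - 110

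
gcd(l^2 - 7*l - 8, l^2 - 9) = 1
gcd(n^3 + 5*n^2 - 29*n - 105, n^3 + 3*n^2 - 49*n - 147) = n^2 + 10*n + 21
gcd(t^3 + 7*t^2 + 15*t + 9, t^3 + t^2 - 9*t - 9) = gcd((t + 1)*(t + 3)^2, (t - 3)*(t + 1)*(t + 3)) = t^2 + 4*t + 3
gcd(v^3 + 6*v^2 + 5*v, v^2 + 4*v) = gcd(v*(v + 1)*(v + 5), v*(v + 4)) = v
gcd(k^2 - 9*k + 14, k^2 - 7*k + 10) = k - 2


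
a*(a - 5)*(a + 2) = a^3 - 3*a^2 - 10*a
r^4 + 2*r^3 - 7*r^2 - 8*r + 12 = (r - 2)*(r - 1)*(r + 2)*(r + 3)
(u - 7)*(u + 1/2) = u^2 - 13*u/2 - 7/2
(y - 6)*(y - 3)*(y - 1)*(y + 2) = y^4 - 8*y^3 + 7*y^2 + 36*y - 36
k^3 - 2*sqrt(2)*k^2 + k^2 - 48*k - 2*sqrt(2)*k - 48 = (k + 1)*(k - 6*sqrt(2))*(k + 4*sqrt(2))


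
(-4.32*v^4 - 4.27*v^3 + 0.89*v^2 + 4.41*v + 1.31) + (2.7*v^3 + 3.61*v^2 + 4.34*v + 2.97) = -4.32*v^4 - 1.57*v^3 + 4.5*v^2 + 8.75*v + 4.28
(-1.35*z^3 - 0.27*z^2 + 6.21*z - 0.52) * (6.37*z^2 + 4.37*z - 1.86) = -8.5995*z^5 - 7.6194*z^4 + 40.8888*z^3 + 24.3275*z^2 - 13.823*z + 0.9672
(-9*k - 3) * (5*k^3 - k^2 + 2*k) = -45*k^4 - 6*k^3 - 15*k^2 - 6*k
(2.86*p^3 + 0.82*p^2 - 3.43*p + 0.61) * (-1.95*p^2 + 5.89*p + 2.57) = -5.577*p^5 + 15.2464*p^4 + 18.8685*p^3 - 19.2848*p^2 - 5.2222*p + 1.5677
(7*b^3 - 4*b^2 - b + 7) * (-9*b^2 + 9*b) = -63*b^5 + 99*b^4 - 27*b^3 - 72*b^2 + 63*b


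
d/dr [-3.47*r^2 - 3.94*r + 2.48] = -6.94*r - 3.94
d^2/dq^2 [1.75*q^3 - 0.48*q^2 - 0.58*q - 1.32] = 10.5*q - 0.96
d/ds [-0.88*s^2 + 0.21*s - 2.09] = 0.21 - 1.76*s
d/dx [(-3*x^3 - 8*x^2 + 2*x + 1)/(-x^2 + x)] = (3*x^4 - 6*x^3 - 6*x^2 + 2*x - 1)/(x^2*(x^2 - 2*x + 1))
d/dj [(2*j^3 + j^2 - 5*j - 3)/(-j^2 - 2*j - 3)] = (-2*j^4 - 8*j^3 - 25*j^2 - 12*j + 9)/(j^4 + 4*j^3 + 10*j^2 + 12*j + 9)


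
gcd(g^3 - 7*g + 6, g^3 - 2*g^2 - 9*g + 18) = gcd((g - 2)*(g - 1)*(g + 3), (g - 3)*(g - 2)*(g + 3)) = g^2 + g - 6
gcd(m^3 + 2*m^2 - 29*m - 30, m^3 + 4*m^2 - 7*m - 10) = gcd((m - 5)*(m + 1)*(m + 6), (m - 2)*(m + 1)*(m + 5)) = m + 1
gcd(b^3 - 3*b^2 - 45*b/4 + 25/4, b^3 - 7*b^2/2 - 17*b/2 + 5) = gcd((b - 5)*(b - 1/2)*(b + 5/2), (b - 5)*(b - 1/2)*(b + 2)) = b^2 - 11*b/2 + 5/2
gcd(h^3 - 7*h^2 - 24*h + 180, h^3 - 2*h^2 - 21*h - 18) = h - 6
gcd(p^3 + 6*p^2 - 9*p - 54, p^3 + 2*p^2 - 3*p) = p + 3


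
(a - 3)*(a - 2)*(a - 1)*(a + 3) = a^4 - 3*a^3 - 7*a^2 + 27*a - 18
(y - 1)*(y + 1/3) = y^2 - 2*y/3 - 1/3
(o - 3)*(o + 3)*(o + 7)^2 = o^4 + 14*o^3 + 40*o^2 - 126*o - 441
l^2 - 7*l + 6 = (l - 6)*(l - 1)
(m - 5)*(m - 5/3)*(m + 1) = m^3 - 17*m^2/3 + 5*m/3 + 25/3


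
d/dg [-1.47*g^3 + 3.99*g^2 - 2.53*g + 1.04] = -4.41*g^2 + 7.98*g - 2.53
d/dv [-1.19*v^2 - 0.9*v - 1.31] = -2.38*v - 0.9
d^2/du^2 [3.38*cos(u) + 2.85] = -3.38*cos(u)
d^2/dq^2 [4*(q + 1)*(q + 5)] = 8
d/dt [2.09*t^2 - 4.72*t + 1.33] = 4.18*t - 4.72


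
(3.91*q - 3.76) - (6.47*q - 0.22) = -2.56*q - 3.54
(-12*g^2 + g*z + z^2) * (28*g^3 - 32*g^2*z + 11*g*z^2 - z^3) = -336*g^5 + 412*g^4*z - 136*g^3*z^2 - 9*g^2*z^3 + 10*g*z^4 - z^5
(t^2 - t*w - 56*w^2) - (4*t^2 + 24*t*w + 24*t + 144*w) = -3*t^2 - 25*t*w - 24*t - 56*w^2 - 144*w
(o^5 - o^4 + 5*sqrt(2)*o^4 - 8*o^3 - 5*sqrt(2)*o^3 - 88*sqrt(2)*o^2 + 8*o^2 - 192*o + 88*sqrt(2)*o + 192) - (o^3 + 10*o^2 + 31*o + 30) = o^5 - o^4 + 5*sqrt(2)*o^4 - 9*o^3 - 5*sqrt(2)*o^3 - 88*sqrt(2)*o^2 - 2*o^2 - 223*o + 88*sqrt(2)*o + 162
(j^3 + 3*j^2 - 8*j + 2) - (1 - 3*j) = j^3 + 3*j^2 - 5*j + 1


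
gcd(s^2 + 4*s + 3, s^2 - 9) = s + 3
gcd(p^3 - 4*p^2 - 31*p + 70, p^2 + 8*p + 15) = p + 5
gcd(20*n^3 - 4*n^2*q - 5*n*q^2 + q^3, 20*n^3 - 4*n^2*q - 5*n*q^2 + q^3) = 20*n^3 - 4*n^2*q - 5*n*q^2 + q^3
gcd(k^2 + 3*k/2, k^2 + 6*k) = k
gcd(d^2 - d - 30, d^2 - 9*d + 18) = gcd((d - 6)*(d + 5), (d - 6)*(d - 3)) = d - 6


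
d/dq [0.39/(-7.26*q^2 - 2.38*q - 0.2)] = (5.6628*q + 0.9282)/(7.26*q^2 + 2.38*q + 0.2)^2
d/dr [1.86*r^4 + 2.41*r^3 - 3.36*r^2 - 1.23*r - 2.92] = 7.44*r^3 + 7.23*r^2 - 6.72*r - 1.23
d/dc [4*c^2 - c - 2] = 8*c - 1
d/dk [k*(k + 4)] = 2*k + 4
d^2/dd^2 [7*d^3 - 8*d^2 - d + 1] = 42*d - 16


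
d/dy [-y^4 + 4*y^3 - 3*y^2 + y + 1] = -4*y^3 + 12*y^2 - 6*y + 1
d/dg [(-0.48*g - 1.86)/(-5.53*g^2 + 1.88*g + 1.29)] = (-2.6544*g^2 - 20.5716*g + 2.8776)/(30.5809*g^4 - 20.7928*g^3 - 10.733*g^2 + 4.8504*g + 1.6641)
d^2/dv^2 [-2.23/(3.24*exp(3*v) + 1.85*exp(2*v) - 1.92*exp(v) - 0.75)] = (-2.23*(9.72*exp(2*v) + 3.7*exp(v) - 1.92)*(19.44*exp(2*v) + 7.4*exp(v) - 3.84)*exp(v) + (65.0268*exp(2*v) + 16.502*exp(v) - 4.2816)*(3.24*exp(3*v) + 1.85*exp(2*v) - 1.92*exp(v) - 0.75))*exp(v)/(3.24*exp(3*v) + 1.85*exp(2*v) - 1.92*exp(v) - 0.75)^3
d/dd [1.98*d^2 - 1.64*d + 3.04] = 3.96*d - 1.64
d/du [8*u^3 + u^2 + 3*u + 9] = 24*u^2 + 2*u + 3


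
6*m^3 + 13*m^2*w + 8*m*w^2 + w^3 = (m + w)^2*(6*m + w)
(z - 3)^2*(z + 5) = z^3 - z^2 - 21*z + 45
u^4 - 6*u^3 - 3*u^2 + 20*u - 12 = (u - 6)*(u - 1)^2*(u + 2)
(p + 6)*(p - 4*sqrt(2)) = p^2 - 4*sqrt(2)*p + 6*p - 24*sqrt(2)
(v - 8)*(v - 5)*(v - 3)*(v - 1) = v^4 - 17*v^3 + 95*v^2 - 199*v + 120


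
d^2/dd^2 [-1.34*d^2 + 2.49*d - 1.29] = -2.68000000000000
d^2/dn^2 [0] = 0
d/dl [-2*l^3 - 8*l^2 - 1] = 2*l*(-3*l - 8)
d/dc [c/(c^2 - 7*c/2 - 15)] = 4*(-c^2 - 15)/(4*c^4 - 28*c^3 - 71*c^2 + 420*c + 900)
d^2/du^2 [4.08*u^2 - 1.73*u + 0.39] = 8.16000000000000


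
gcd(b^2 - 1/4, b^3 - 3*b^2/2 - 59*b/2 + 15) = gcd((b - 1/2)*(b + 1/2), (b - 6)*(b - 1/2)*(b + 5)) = b - 1/2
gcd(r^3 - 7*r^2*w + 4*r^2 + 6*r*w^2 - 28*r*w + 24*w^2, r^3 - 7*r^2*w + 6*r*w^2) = r^2 - 7*r*w + 6*w^2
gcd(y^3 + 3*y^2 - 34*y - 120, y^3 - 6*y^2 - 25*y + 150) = y^2 - y - 30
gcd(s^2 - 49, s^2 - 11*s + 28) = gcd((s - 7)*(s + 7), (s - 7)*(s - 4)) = s - 7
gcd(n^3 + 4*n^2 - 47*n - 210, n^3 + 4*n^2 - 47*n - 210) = n^3 + 4*n^2 - 47*n - 210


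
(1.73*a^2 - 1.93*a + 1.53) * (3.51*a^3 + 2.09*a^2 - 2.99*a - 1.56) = 6.0723*a^5 - 3.1586*a^4 - 3.8361*a^3 + 6.2696*a^2 - 1.5639*a - 2.3868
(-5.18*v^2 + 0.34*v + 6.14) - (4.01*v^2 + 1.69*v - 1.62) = -9.19*v^2 - 1.35*v + 7.76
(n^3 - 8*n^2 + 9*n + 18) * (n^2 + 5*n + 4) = n^5 - 3*n^4 - 27*n^3 + 31*n^2 + 126*n + 72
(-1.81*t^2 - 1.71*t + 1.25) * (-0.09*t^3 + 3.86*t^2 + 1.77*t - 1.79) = 0.1629*t^5 - 6.8327*t^4 - 9.9168*t^3 + 5.0382*t^2 + 5.2734*t - 2.2375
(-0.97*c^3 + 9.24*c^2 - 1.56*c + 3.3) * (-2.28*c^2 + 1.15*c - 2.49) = 2.2116*c^5 - 22.1827*c^4 + 16.5981*c^3 - 32.3256*c^2 + 7.6794*c - 8.217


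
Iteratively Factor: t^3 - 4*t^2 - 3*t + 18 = (t - 3)*(t^2 - t - 6) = (t - 3)^2*(t + 2)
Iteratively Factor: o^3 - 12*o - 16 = (o + 2)*(o^2 - 2*o - 8) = (o - 4)*(o + 2)*(o + 2)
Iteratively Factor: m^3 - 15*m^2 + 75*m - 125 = (m - 5)*(m^2 - 10*m + 25) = (m - 5)^2*(m - 5)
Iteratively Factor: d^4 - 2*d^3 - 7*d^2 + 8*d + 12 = (d - 3)*(d^3 + d^2 - 4*d - 4) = (d - 3)*(d - 2)*(d^2 + 3*d + 2) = (d - 3)*(d - 2)*(d + 2)*(d + 1)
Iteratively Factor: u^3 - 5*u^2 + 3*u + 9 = (u - 3)*(u^2 - 2*u - 3) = (u - 3)^2*(u + 1)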